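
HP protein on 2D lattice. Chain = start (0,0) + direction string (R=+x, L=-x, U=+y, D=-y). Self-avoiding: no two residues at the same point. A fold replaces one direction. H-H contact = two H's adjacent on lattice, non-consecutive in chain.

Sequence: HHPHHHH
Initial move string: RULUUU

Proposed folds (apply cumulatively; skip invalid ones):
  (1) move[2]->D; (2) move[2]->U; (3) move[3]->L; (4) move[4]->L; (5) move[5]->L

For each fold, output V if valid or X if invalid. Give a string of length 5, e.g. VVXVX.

Answer: XVVVV

Derivation:
Initial: RULUUU -> [(0, 0), (1, 0), (1, 1), (0, 1), (0, 2), (0, 3), (0, 4)]
Fold 1: move[2]->D => RUDUUU INVALID (collision), skipped
Fold 2: move[2]->U => RUUUUU VALID
Fold 3: move[3]->L => RUULUU VALID
Fold 4: move[4]->L => RUULLU VALID
Fold 5: move[5]->L => RUULLL VALID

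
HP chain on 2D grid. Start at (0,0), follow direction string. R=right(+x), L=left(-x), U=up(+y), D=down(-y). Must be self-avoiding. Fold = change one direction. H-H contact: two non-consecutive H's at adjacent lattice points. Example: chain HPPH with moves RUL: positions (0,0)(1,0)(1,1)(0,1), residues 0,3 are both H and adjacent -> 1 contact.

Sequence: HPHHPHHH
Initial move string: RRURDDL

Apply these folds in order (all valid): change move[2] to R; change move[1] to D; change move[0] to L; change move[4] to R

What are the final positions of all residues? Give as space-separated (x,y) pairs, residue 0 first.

Initial moves: RRURDDL
Fold: move[2]->R => RRRRDDL (positions: [(0, 0), (1, 0), (2, 0), (3, 0), (4, 0), (4, -1), (4, -2), (3, -2)])
Fold: move[1]->D => RDRRDDL (positions: [(0, 0), (1, 0), (1, -1), (2, -1), (3, -1), (3, -2), (3, -3), (2, -3)])
Fold: move[0]->L => LDRRDDL (positions: [(0, 0), (-1, 0), (-1, -1), (0, -1), (1, -1), (1, -2), (1, -3), (0, -3)])
Fold: move[4]->R => LDRRRDL (positions: [(0, 0), (-1, 0), (-1, -1), (0, -1), (1, -1), (2, -1), (2, -2), (1, -2)])

Answer: (0,0) (-1,0) (-1,-1) (0,-1) (1,-1) (2,-1) (2,-2) (1,-2)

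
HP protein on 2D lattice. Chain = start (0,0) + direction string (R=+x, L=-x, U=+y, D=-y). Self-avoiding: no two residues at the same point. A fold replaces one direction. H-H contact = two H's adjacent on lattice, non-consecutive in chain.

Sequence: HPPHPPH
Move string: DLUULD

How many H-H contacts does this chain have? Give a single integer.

Answer: 2

Derivation:
Positions: [(0, 0), (0, -1), (-1, -1), (-1, 0), (-1, 1), (-2, 1), (-2, 0)]
H-H contact: residue 0 @(0,0) - residue 3 @(-1, 0)
H-H contact: residue 3 @(-1,0) - residue 6 @(-2, 0)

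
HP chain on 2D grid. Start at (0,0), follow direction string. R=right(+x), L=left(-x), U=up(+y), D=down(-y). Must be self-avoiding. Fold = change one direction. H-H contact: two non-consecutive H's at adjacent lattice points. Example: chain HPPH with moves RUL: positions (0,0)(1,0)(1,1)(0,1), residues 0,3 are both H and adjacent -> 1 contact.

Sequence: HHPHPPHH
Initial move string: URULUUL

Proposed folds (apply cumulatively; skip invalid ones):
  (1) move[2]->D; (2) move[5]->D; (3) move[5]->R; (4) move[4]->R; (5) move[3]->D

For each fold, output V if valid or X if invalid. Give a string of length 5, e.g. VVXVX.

Initial: URULUUL -> [(0, 0), (0, 1), (1, 1), (1, 2), (0, 2), (0, 3), (0, 4), (-1, 4)]
Fold 1: move[2]->D => URDLUUL INVALID (collision), skipped
Fold 2: move[5]->D => URULUDL INVALID (collision), skipped
Fold 3: move[5]->R => URULURL INVALID (collision), skipped
Fold 4: move[4]->R => URULRUL INVALID (collision), skipped
Fold 5: move[3]->D => URUDUUL INVALID (collision), skipped

Answer: XXXXX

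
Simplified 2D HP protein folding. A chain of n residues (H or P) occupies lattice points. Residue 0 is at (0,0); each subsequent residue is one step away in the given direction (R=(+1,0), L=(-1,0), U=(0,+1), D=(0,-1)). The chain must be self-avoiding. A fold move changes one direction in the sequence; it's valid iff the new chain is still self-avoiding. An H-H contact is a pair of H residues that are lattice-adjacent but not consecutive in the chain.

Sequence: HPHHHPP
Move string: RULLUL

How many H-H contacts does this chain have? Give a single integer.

Positions: [(0, 0), (1, 0), (1, 1), (0, 1), (-1, 1), (-1, 2), (-2, 2)]
H-H contact: residue 0 @(0,0) - residue 3 @(0, 1)

Answer: 1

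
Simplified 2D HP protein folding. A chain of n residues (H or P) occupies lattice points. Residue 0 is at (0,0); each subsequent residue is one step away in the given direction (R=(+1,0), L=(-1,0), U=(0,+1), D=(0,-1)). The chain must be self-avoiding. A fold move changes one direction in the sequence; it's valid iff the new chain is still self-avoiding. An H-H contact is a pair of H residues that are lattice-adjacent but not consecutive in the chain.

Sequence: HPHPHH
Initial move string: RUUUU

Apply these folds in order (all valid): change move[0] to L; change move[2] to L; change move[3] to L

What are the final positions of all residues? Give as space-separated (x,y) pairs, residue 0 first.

Initial moves: RUUUU
Fold: move[0]->L => LUUUU (positions: [(0, 0), (-1, 0), (-1, 1), (-1, 2), (-1, 3), (-1, 4)])
Fold: move[2]->L => LULUU (positions: [(0, 0), (-1, 0), (-1, 1), (-2, 1), (-2, 2), (-2, 3)])
Fold: move[3]->L => LULLU (positions: [(0, 0), (-1, 0), (-1, 1), (-2, 1), (-3, 1), (-3, 2)])

Answer: (0,0) (-1,0) (-1,1) (-2,1) (-3,1) (-3,2)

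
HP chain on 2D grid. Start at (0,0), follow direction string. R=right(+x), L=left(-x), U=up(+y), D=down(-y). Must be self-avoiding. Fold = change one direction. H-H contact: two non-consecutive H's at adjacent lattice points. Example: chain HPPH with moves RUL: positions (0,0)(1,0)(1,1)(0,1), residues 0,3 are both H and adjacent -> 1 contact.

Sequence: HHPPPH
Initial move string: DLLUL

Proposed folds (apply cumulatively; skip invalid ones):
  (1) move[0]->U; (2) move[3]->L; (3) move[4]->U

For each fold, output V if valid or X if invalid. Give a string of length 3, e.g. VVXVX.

Answer: VVV

Derivation:
Initial: DLLUL -> [(0, 0), (0, -1), (-1, -1), (-2, -1), (-2, 0), (-3, 0)]
Fold 1: move[0]->U => ULLUL VALID
Fold 2: move[3]->L => ULLLL VALID
Fold 3: move[4]->U => ULLLU VALID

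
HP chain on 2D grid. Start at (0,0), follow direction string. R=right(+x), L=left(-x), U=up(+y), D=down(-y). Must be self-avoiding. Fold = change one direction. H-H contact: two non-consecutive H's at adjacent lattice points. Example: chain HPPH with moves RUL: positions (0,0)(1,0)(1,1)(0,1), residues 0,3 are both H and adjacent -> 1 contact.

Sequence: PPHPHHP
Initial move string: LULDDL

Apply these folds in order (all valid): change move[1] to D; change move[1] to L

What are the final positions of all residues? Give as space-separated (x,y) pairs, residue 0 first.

Answer: (0,0) (-1,0) (-2,0) (-3,0) (-3,-1) (-3,-2) (-4,-2)

Derivation:
Initial moves: LULDDL
Fold: move[1]->D => LDLDDL (positions: [(0, 0), (-1, 0), (-1, -1), (-2, -1), (-2, -2), (-2, -3), (-3, -3)])
Fold: move[1]->L => LLLDDL (positions: [(0, 0), (-1, 0), (-2, 0), (-3, 0), (-3, -1), (-3, -2), (-4, -2)])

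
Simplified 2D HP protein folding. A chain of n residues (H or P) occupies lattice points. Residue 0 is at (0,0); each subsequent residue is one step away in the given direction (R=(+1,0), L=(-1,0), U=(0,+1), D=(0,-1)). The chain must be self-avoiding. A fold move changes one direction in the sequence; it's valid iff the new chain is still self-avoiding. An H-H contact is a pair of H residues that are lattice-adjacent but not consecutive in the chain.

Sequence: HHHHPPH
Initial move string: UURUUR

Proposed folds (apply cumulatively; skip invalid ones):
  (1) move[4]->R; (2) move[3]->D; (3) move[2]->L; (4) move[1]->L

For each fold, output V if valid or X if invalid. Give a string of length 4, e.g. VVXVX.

Answer: VVXX

Derivation:
Initial: UURUUR -> [(0, 0), (0, 1), (0, 2), (1, 2), (1, 3), (1, 4), (2, 4)]
Fold 1: move[4]->R => UURURR VALID
Fold 2: move[3]->D => UURDRR VALID
Fold 3: move[2]->L => UULDRR INVALID (collision), skipped
Fold 4: move[1]->L => ULRDRR INVALID (collision), skipped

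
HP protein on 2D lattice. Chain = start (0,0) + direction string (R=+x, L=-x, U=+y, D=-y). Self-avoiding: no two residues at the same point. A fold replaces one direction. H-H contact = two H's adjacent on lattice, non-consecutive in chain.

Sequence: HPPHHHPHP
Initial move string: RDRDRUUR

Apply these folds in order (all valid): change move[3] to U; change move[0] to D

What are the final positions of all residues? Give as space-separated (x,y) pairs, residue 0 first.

Answer: (0,0) (0,-1) (0,-2) (1,-2) (1,-1) (2,-1) (2,0) (2,1) (3,1)

Derivation:
Initial moves: RDRDRUUR
Fold: move[3]->U => RDRURUUR (positions: [(0, 0), (1, 0), (1, -1), (2, -1), (2, 0), (3, 0), (3, 1), (3, 2), (4, 2)])
Fold: move[0]->D => DDRURUUR (positions: [(0, 0), (0, -1), (0, -2), (1, -2), (1, -1), (2, -1), (2, 0), (2, 1), (3, 1)])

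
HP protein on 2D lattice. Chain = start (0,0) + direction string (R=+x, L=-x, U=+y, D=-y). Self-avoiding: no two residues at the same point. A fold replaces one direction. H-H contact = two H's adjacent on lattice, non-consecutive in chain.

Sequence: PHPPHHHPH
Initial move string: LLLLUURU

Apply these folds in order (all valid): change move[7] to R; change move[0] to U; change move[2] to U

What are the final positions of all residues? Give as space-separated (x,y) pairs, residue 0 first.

Answer: (0,0) (0,1) (-1,1) (-1,2) (-2,2) (-2,3) (-2,4) (-1,4) (0,4)

Derivation:
Initial moves: LLLLUURU
Fold: move[7]->R => LLLLUURR (positions: [(0, 0), (-1, 0), (-2, 0), (-3, 0), (-4, 0), (-4, 1), (-4, 2), (-3, 2), (-2, 2)])
Fold: move[0]->U => ULLLUURR (positions: [(0, 0), (0, 1), (-1, 1), (-2, 1), (-3, 1), (-3, 2), (-3, 3), (-2, 3), (-1, 3)])
Fold: move[2]->U => ULULUURR (positions: [(0, 0), (0, 1), (-1, 1), (-1, 2), (-2, 2), (-2, 3), (-2, 4), (-1, 4), (0, 4)])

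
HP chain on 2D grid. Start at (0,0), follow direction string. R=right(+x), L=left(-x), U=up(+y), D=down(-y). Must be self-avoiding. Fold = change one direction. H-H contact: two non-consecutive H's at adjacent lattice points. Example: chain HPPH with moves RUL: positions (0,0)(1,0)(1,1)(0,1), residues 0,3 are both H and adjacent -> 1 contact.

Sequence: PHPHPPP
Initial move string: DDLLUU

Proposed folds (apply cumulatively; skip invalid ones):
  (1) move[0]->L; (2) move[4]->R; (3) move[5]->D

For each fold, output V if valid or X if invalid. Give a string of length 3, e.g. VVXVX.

Answer: VXX

Derivation:
Initial: DDLLUU -> [(0, 0), (0, -1), (0, -2), (-1, -2), (-2, -2), (-2, -1), (-2, 0)]
Fold 1: move[0]->L => LDLLUU VALID
Fold 2: move[4]->R => LDLLRU INVALID (collision), skipped
Fold 3: move[5]->D => LDLLUD INVALID (collision), skipped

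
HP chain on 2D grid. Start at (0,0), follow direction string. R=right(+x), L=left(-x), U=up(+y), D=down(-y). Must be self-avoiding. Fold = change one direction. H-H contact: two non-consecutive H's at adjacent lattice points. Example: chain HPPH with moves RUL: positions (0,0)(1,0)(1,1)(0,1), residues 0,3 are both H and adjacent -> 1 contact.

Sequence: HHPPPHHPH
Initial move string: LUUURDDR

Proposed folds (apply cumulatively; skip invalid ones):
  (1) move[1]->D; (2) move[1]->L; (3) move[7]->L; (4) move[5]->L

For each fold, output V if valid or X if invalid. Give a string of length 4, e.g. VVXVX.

Answer: XXXX

Derivation:
Initial: LUUURDDR -> [(0, 0), (-1, 0), (-1, 1), (-1, 2), (-1, 3), (0, 3), (0, 2), (0, 1), (1, 1)]
Fold 1: move[1]->D => LDUURDDR INVALID (collision), skipped
Fold 2: move[1]->L => LLUURDDR INVALID (collision), skipped
Fold 3: move[7]->L => LUUURDDL INVALID (collision), skipped
Fold 4: move[5]->L => LUUURLDR INVALID (collision), skipped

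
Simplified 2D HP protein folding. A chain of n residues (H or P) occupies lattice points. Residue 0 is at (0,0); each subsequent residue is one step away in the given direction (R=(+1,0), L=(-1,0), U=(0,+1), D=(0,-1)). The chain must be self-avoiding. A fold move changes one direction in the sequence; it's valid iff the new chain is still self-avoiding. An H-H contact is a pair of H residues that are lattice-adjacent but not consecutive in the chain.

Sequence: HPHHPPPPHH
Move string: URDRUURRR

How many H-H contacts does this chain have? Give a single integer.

Answer: 1

Derivation:
Positions: [(0, 0), (0, 1), (1, 1), (1, 0), (2, 0), (2, 1), (2, 2), (3, 2), (4, 2), (5, 2)]
H-H contact: residue 0 @(0,0) - residue 3 @(1, 0)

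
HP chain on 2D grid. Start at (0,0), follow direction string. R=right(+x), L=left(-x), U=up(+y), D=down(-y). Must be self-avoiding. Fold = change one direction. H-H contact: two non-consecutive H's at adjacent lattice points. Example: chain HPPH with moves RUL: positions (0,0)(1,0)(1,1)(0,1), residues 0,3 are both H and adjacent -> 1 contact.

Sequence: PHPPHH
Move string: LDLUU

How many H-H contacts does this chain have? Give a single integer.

Answer: 1

Derivation:
Positions: [(0, 0), (-1, 0), (-1, -1), (-2, -1), (-2, 0), (-2, 1)]
H-H contact: residue 1 @(-1,0) - residue 4 @(-2, 0)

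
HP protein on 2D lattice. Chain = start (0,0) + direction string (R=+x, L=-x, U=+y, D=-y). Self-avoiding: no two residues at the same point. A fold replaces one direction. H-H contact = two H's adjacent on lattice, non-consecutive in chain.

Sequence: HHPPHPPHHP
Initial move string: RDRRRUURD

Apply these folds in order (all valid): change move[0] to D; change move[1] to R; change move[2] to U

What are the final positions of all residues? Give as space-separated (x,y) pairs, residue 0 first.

Initial moves: RDRRRUURD
Fold: move[0]->D => DDRRRUURD (positions: [(0, 0), (0, -1), (0, -2), (1, -2), (2, -2), (3, -2), (3, -1), (3, 0), (4, 0), (4, -1)])
Fold: move[1]->R => DRRRRUURD (positions: [(0, 0), (0, -1), (1, -1), (2, -1), (3, -1), (4, -1), (4, 0), (4, 1), (5, 1), (5, 0)])
Fold: move[2]->U => DRURRUURD (positions: [(0, 0), (0, -1), (1, -1), (1, 0), (2, 0), (3, 0), (3, 1), (3, 2), (4, 2), (4, 1)])

Answer: (0,0) (0,-1) (1,-1) (1,0) (2,0) (3,0) (3,1) (3,2) (4,2) (4,1)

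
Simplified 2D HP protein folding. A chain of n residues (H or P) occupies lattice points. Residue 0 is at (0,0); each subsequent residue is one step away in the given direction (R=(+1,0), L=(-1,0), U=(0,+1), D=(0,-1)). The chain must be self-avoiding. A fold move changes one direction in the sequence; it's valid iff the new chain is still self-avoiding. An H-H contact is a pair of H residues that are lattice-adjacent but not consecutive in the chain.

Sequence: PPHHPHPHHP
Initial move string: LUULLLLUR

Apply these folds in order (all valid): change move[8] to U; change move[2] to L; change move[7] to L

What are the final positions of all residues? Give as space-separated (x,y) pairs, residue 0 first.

Initial moves: LUULLLLUR
Fold: move[8]->U => LUULLLLUU (positions: [(0, 0), (-1, 0), (-1, 1), (-1, 2), (-2, 2), (-3, 2), (-4, 2), (-5, 2), (-5, 3), (-5, 4)])
Fold: move[2]->L => LULLLLLUU (positions: [(0, 0), (-1, 0), (-1, 1), (-2, 1), (-3, 1), (-4, 1), (-5, 1), (-6, 1), (-6, 2), (-6, 3)])
Fold: move[7]->L => LULLLLLLU (positions: [(0, 0), (-1, 0), (-1, 1), (-2, 1), (-3, 1), (-4, 1), (-5, 1), (-6, 1), (-7, 1), (-7, 2)])

Answer: (0,0) (-1,0) (-1,1) (-2,1) (-3,1) (-4,1) (-5,1) (-6,1) (-7,1) (-7,2)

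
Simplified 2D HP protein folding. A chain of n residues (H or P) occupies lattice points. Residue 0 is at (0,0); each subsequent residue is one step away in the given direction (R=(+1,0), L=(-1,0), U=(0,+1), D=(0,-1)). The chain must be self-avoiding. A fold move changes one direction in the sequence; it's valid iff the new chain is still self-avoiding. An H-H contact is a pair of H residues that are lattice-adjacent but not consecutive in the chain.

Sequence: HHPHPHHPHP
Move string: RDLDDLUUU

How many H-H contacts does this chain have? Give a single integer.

Answer: 2

Derivation:
Positions: [(0, 0), (1, 0), (1, -1), (0, -1), (0, -2), (0, -3), (-1, -3), (-1, -2), (-1, -1), (-1, 0)]
H-H contact: residue 0 @(0,0) - residue 3 @(0, -1)
H-H contact: residue 3 @(0,-1) - residue 8 @(-1, -1)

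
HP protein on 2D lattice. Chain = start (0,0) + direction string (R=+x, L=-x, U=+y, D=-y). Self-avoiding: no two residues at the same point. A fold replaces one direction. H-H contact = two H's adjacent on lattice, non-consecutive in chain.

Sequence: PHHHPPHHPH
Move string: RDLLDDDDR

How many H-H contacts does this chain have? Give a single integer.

Positions: [(0, 0), (1, 0), (1, -1), (0, -1), (-1, -1), (-1, -2), (-1, -3), (-1, -4), (-1, -5), (0, -5)]
No H-H contacts found.

Answer: 0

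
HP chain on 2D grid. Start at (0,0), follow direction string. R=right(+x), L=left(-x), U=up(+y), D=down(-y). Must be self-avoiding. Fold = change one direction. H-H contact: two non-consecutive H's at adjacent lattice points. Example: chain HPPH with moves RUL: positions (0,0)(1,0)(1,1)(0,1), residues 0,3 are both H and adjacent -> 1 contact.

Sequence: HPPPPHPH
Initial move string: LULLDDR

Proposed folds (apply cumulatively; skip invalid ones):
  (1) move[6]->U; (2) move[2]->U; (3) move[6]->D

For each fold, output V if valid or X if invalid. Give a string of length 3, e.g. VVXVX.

Answer: XXV

Derivation:
Initial: LULLDDR -> [(0, 0), (-1, 0), (-1, 1), (-2, 1), (-3, 1), (-3, 0), (-3, -1), (-2, -1)]
Fold 1: move[6]->U => LULLDDU INVALID (collision), skipped
Fold 2: move[2]->U => LUULDDR INVALID (collision), skipped
Fold 3: move[6]->D => LULLDDD VALID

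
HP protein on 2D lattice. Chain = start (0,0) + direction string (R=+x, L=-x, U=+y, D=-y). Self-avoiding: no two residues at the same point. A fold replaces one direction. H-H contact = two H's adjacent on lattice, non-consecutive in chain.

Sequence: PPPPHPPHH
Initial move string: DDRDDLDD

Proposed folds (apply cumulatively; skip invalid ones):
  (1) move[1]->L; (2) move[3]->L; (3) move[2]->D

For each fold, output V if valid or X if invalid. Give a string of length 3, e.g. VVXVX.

Initial: DDRDDLDD -> [(0, 0), (0, -1), (0, -2), (1, -2), (1, -3), (1, -4), (0, -4), (0, -5), (0, -6)]
Fold 1: move[1]->L => DLRDDLDD INVALID (collision), skipped
Fold 2: move[3]->L => DDRLDLDD INVALID (collision), skipped
Fold 3: move[2]->D => DDDDDLDD VALID

Answer: XXV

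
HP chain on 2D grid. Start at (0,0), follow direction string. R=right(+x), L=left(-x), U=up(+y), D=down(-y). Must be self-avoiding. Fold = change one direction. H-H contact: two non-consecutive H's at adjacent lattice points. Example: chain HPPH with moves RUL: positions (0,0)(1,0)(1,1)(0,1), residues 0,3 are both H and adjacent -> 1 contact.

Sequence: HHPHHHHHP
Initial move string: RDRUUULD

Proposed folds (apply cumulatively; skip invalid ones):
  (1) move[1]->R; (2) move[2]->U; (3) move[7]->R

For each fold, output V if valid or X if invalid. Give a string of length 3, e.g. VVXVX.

Answer: VVX

Derivation:
Initial: RDRUUULD -> [(0, 0), (1, 0), (1, -1), (2, -1), (2, 0), (2, 1), (2, 2), (1, 2), (1, 1)]
Fold 1: move[1]->R => RRRUUULD VALID
Fold 2: move[2]->U => RRUUUULD VALID
Fold 3: move[7]->R => RRUUUULR INVALID (collision), skipped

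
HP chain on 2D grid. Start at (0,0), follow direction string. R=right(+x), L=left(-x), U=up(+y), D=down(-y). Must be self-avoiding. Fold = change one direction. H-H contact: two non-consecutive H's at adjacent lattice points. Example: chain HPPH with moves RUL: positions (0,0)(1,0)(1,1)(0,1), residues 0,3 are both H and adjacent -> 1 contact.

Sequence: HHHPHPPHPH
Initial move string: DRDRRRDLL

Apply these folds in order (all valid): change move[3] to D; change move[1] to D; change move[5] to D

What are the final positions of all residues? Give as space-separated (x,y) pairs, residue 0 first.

Initial moves: DRDRRRDLL
Fold: move[3]->D => DRDDRRDLL (positions: [(0, 0), (0, -1), (1, -1), (1, -2), (1, -3), (2, -3), (3, -3), (3, -4), (2, -4), (1, -4)])
Fold: move[1]->D => DDDDRRDLL (positions: [(0, 0), (0, -1), (0, -2), (0, -3), (0, -4), (1, -4), (2, -4), (2, -5), (1, -5), (0, -5)])
Fold: move[5]->D => DDDDRDDLL (positions: [(0, 0), (0, -1), (0, -2), (0, -3), (0, -4), (1, -4), (1, -5), (1, -6), (0, -6), (-1, -6)])

Answer: (0,0) (0,-1) (0,-2) (0,-3) (0,-4) (1,-4) (1,-5) (1,-6) (0,-6) (-1,-6)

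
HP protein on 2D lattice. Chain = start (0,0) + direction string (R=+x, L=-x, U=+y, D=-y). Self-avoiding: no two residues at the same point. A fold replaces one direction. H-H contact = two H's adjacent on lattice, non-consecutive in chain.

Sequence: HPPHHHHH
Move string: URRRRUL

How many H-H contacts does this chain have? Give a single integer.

Answer: 1

Derivation:
Positions: [(0, 0), (0, 1), (1, 1), (2, 1), (3, 1), (4, 1), (4, 2), (3, 2)]
H-H contact: residue 4 @(3,1) - residue 7 @(3, 2)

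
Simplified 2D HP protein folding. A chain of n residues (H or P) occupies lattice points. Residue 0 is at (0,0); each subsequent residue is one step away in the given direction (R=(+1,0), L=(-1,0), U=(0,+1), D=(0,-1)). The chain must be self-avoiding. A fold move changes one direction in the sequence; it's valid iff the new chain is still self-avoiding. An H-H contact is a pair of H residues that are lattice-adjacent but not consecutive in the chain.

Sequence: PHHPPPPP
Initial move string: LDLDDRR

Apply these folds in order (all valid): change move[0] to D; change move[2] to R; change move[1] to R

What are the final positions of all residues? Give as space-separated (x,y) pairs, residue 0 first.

Initial moves: LDLDDRR
Fold: move[0]->D => DDLDDRR (positions: [(0, 0), (0, -1), (0, -2), (-1, -2), (-1, -3), (-1, -4), (0, -4), (1, -4)])
Fold: move[2]->R => DDRDDRR (positions: [(0, 0), (0, -1), (0, -2), (1, -2), (1, -3), (1, -4), (2, -4), (3, -4)])
Fold: move[1]->R => DRRDDRR (positions: [(0, 0), (0, -1), (1, -1), (2, -1), (2, -2), (2, -3), (3, -3), (4, -3)])

Answer: (0,0) (0,-1) (1,-1) (2,-1) (2,-2) (2,-3) (3,-3) (4,-3)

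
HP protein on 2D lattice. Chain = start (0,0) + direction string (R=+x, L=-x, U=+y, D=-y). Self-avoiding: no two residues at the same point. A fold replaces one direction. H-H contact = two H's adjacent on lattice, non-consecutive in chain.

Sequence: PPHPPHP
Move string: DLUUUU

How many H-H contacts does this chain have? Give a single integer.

Positions: [(0, 0), (0, -1), (-1, -1), (-1, 0), (-1, 1), (-1, 2), (-1, 3)]
No H-H contacts found.

Answer: 0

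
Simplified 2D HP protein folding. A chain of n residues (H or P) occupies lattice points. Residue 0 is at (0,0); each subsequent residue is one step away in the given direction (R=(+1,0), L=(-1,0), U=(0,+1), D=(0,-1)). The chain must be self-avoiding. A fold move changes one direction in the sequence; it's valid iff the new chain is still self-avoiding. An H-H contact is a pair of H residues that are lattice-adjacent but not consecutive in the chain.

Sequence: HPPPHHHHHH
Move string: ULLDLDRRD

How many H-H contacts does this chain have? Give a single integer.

Positions: [(0, 0), (0, 1), (-1, 1), (-2, 1), (-2, 0), (-3, 0), (-3, -1), (-2, -1), (-1, -1), (-1, -2)]
H-H contact: residue 4 @(-2,0) - residue 7 @(-2, -1)

Answer: 1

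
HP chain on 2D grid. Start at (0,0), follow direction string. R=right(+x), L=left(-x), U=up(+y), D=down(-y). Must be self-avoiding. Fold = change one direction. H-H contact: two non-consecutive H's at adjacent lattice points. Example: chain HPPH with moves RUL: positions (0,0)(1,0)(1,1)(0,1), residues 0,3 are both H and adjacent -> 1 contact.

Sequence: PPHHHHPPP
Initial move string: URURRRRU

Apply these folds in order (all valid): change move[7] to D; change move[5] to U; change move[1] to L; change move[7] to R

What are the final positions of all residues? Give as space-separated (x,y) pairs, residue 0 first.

Answer: (0,0) (0,1) (-1,1) (-1,2) (0,2) (1,2) (1,3) (2,3) (3,3)

Derivation:
Initial moves: URURRRRU
Fold: move[7]->D => URURRRRD (positions: [(0, 0), (0, 1), (1, 1), (1, 2), (2, 2), (3, 2), (4, 2), (5, 2), (5, 1)])
Fold: move[5]->U => URURRURD (positions: [(0, 0), (0, 1), (1, 1), (1, 2), (2, 2), (3, 2), (3, 3), (4, 3), (4, 2)])
Fold: move[1]->L => ULURRURD (positions: [(0, 0), (0, 1), (-1, 1), (-1, 2), (0, 2), (1, 2), (1, 3), (2, 3), (2, 2)])
Fold: move[7]->R => ULURRURR (positions: [(0, 0), (0, 1), (-1, 1), (-1, 2), (0, 2), (1, 2), (1, 3), (2, 3), (3, 3)])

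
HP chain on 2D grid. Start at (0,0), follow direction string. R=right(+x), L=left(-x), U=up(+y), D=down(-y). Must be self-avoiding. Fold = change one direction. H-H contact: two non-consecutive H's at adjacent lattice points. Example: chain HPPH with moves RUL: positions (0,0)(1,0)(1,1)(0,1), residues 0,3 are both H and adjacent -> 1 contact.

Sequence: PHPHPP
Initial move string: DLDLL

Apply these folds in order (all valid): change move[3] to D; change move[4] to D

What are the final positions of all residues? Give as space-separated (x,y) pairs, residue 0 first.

Answer: (0,0) (0,-1) (-1,-1) (-1,-2) (-1,-3) (-1,-4)

Derivation:
Initial moves: DLDLL
Fold: move[3]->D => DLDDL (positions: [(0, 0), (0, -1), (-1, -1), (-1, -2), (-1, -3), (-2, -3)])
Fold: move[4]->D => DLDDD (positions: [(0, 0), (0, -1), (-1, -1), (-1, -2), (-1, -3), (-1, -4)])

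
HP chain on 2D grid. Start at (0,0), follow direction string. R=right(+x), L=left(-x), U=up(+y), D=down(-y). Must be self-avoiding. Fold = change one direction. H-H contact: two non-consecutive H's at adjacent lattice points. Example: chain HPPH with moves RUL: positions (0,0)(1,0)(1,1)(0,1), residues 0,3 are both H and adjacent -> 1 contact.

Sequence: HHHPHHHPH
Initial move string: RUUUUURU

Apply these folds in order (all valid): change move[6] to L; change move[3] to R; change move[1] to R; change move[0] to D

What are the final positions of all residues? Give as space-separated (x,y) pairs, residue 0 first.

Initial moves: RUUUUURU
Fold: move[6]->L => RUUUUULU (positions: [(0, 0), (1, 0), (1, 1), (1, 2), (1, 3), (1, 4), (1, 5), (0, 5), (0, 6)])
Fold: move[3]->R => RUURUULU (positions: [(0, 0), (1, 0), (1, 1), (1, 2), (2, 2), (2, 3), (2, 4), (1, 4), (1, 5)])
Fold: move[1]->R => RRURUULU (positions: [(0, 0), (1, 0), (2, 0), (2, 1), (3, 1), (3, 2), (3, 3), (2, 3), (2, 4)])
Fold: move[0]->D => DRURUULU (positions: [(0, 0), (0, -1), (1, -1), (1, 0), (2, 0), (2, 1), (2, 2), (1, 2), (1, 3)])

Answer: (0,0) (0,-1) (1,-1) (1,0) (2,0) (2,1) (2,2) (1,2) (1,3)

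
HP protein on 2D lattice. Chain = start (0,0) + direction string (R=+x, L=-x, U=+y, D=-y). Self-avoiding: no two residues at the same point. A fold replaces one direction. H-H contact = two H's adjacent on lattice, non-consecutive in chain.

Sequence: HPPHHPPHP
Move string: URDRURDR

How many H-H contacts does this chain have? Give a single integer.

Positions: [(0, 0), (0, 1), (1, 1), (1, 0), (2, 0), (2, 1), (3, 1), (3, 0), (4, 0)]
H-H contact: residue 0 @(0,0) - residue 3 @(1, 0)
H-H contact: residue 4 @(2,0) - residue 7 @(3, 0)

Answer: 2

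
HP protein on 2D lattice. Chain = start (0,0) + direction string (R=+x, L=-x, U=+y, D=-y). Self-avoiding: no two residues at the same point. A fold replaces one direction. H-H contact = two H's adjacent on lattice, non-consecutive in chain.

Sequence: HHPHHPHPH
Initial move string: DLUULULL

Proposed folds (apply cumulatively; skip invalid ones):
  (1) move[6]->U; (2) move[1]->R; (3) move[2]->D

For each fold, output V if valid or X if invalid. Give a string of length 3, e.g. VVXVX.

Initial: DLUULULL -> [(0, 0), (0, -1), (-1, -1), (-1, 0), (-1, 1), (-2, 1), (-2, 2), (-3, 2), (-4, 2)]
Fold 1: move[6]->U => DLUULUUL VALID
Fold 2: move[1]->R => DRUULUUL VALID
Fold 3: move[2]->D => DRDULUUL INVALID (collision), skipped

Answer: VVX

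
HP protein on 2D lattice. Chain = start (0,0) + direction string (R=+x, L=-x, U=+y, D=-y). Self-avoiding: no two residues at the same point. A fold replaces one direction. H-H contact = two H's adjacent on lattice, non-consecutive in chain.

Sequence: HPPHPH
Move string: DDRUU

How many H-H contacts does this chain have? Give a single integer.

Positions: [(0, 0), (0, -1), (0, -2), (1, -2), (1, -1), (1, 0)]
H-H contact: residue 0 @(0,0) - residue 5 @(1, 0)

Answer: 1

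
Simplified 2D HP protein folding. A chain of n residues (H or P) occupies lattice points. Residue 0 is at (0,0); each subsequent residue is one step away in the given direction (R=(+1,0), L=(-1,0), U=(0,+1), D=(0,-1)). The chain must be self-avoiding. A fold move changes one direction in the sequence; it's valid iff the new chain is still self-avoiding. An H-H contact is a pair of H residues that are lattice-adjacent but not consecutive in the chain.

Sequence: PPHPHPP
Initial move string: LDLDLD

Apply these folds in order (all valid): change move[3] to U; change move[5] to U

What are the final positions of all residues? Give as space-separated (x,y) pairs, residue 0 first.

Answer: (0,0) (-1,0) (-1,-1) (-2,-1) (-2,0) (-3,0) (-3,1)

Derivation:
Initial moves: LDLDLD
Fold: move[3]->U => LDLULD (positions: [(0, 0), (-1, 0), (-1, -1), (-2, -1), (-2, 0), (-3, 0), (-3, -1)])
Fold: move[5]->U => LDLULU (positions: [(0, 0), (-1, 0), (-1, -1), (-2, -1), (-2, 0), (-3, 0), (-3, 1)])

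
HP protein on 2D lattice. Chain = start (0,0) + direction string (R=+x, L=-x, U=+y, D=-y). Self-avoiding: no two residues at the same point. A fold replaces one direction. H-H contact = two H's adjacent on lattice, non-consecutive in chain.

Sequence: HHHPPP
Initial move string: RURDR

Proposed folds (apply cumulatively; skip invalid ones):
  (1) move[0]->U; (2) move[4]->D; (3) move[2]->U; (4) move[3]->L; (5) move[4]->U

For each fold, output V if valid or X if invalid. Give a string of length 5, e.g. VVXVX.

Answer: VVXXX

Derivation:
Initial: RURDR -> [(0, 0), (1, 0), (1, 1), (2, 1), (2, 0), (3, 0)]
Fold 1: move[0]->U => UURDR VALID
Fold 2: move[4]->D => UURDD VALID
Fold 3: move[2]->U => UUUDD INVALID (collision), skipped
Fold 4: move[3]->L => UURLD INVALID (collision), skipped
Fold 5: move[4]->U => UURDU INVALID (collision), skipped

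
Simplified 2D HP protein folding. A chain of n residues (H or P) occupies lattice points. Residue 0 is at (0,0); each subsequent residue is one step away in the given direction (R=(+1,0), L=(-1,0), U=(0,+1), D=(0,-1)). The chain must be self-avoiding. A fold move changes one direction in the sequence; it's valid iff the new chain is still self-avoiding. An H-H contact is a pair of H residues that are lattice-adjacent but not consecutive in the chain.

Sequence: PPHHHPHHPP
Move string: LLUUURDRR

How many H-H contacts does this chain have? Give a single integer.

Answer: 1

Derivation:
Positions: [(0, 0), (-1, 0), (-2, 0), (-2, 1), (-2, 2), (-2, 3), (-1, 3), (-1, 2), (0, 2), (1, 2)]
H-H contact: residue 4 @(-2,2) - residue 7 @(-1, 2)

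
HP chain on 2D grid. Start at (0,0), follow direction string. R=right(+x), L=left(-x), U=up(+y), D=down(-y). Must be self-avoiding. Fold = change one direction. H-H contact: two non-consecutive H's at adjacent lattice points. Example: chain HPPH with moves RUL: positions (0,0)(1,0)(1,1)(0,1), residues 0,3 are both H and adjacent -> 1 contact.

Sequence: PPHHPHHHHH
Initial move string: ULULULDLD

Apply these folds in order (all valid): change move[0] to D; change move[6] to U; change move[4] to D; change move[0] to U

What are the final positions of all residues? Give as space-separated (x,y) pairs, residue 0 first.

Answer: (0,0) (0,1) (-1,1) (-1,2) (-2,2) (-2,1) (-3,1) (-3,2) (-4,2) (-4,1)

Derivation:
Initial moves: ULULULDLD
Fold: move[0]->D => DLULULDLD (positions: [(0, 0), (0, -1), (-1, -1), (-1, 0), (-2, 0), (-2, 1), (-3, 1), (-3, 0), (-4, 0), (-4, -1)])
Fold: move[6]->U => DLULULULD (positions: [(0, 0), (0, -1), (-1, -1), (-1, 0), (-2, 0), (-2, 1), (-3, 1), (-3, 2), (-4, 2), (-4, 1)])
Fold: move[4]->D => DLULDLULD (positions: [(0, 0), (0, -1), (-1, -1), (-1, 0), (-2, 0), (-2, -1), (-3, -1), (-3, 0), (-4, 0), (-4, -1)])
Fold: move[0]->U => ULULDLULD (positions: [(0, 0), (0, 1), (-1, 1), (-1, 2), (-2, 2), (-2, 1), (-3, 1), (-3, 2), (-4, 2), (-4, 1)])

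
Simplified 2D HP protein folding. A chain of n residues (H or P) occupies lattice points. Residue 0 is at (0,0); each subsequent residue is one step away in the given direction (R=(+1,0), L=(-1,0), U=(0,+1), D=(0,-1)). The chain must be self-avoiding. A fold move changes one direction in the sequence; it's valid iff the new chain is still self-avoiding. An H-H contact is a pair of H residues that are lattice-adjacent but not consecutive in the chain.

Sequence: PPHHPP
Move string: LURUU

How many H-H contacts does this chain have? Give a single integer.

Positions: [(0, 0), (-1, 0), (-1, 1), (0, 1), (0, 2), (0, 3)]
No H-H contacts found.

Answer: 0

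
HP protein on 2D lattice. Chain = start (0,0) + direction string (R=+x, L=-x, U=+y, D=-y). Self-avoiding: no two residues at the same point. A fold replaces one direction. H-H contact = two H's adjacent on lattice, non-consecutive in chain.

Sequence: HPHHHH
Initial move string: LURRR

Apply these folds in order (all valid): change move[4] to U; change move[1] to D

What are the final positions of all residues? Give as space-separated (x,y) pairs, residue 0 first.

Initial moves: LURRR
Fold: move[4]->U => LURRU (positions: [(0, 0), (-1, 0), (-1, 1), (0, 1), (1, 1), (1, 2)])
Fold: move[1]->D => LDRRU (positions: [(0, 0), (-1, 0), (-1, -1), (0, -1), (1, -1), (1, 0)])

Answer: (0,0) (-1,0) (-1,-1) (0,-1) (1,-1) (1,0)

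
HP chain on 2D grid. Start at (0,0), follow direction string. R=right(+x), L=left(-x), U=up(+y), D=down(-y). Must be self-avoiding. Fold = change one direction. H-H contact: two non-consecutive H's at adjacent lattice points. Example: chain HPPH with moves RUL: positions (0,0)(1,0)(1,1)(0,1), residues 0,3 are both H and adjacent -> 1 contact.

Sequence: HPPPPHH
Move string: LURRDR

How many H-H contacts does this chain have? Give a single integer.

Answer: 1

Derivation:
Positions: [(0, 0), (-1, 0), (-1, 1), (0, 1), (1, 1), (1, 0), (2, 0)]
H-H contact: residue 0 @(0,0) - residue 5 @(1, 0)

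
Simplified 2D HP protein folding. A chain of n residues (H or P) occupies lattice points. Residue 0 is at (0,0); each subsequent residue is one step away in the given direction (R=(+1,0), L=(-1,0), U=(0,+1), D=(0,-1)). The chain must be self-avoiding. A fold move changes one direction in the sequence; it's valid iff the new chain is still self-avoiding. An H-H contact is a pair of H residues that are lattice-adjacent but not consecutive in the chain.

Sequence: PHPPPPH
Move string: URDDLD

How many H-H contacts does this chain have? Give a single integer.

Positions: [(0, 0), (0, 1), (1, 1), (1, 0), (1, -1), (0, -1), (0, -2)]
No H-H contacts found.

Answer: 0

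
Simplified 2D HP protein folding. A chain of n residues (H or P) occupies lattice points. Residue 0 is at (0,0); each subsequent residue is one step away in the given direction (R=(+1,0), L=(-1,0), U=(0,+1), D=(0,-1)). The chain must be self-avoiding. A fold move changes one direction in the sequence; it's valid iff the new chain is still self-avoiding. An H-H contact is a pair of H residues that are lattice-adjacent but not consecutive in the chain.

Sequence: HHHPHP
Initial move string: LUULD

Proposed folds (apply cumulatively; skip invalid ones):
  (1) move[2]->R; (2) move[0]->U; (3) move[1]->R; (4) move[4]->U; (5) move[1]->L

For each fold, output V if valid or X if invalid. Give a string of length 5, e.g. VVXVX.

Initial: LUULD -> [(0, 0), (-1, 0), (-1, 1), (-1, 2), (-2, 2), (-2, 1)]
Fold 1: move[2]->R => LURLD INVALID (collision), skipped
Fold 2: move[0]->U => UUULD VALID
Fold 3: move[1]->R => URULD INVALID (collision), skipped
Fold 4: move[4]->U => UUULU VALID
Fold 5: move[1]->L => ULULU VALID

Answer: XVXVV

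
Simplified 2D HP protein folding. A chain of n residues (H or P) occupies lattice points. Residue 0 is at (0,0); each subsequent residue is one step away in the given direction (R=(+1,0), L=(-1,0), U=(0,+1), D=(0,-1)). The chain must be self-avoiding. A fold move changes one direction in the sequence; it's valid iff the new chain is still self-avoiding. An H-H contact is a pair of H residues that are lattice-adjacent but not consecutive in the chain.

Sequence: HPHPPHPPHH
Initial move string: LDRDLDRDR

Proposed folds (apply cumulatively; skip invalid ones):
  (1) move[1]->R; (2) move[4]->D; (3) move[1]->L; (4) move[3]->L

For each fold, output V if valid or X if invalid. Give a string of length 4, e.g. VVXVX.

Answer: XVXX

Derivation:
Initial: LDRDLDRDR -> [(0, 0), (-1, 0), (-1, -1), (0, -1), (0, -2), (-1, -2), (-1, -3), (0, -3), (0, -4), (1, -4)]
Fold 1: move[1]->R => LRRDLDRDR INVALID (collision), skipped
Fold 2: move[4]->D => LDRDDDRDR VALID
Fold 3: move[1]->L => LLRDDDRDR INVALID (collision), skipped
Fold 4: move[3]->L => LDRLDDRDR INVALID (collision), skipped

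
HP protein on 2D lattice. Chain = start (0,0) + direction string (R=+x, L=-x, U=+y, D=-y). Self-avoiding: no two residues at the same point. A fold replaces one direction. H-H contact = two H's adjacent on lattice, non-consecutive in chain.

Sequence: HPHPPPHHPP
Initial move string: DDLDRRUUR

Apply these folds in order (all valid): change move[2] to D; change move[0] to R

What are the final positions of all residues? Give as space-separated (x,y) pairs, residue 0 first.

Answer: (0,0) (1,0) (1,-1) (1,-2) (1,-3) (2,-3) (3,-3) (3,-2) (3,-1) (4,-1)

Derivation:
Initial moves: DDLDRRUUR
Fold: move[2]->D => DDDDRRUUR (positions: [(0, 0), (0, -1), (0, -2), (0, -3), (0, -4), (1, -4), (2, -4), (2, -3), (2, -2), (3, -2)])
Fold: move[0]->R => RDDDRRUUR (positions: [(0, 0), (1, 0), (1, -1), (1, -2), (1, -3), (2, -3), (3, -3), (3, -2), (3, -1), (4, -1)])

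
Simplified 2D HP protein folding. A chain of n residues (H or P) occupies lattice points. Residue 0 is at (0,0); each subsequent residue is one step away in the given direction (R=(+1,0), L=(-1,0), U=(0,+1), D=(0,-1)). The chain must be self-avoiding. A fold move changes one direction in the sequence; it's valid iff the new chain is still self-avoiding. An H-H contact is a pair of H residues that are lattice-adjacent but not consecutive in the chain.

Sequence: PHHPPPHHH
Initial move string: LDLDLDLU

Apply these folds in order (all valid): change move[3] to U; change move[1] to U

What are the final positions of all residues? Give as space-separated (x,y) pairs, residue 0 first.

Initial moves: LDLDLDLU
Fold: move[3]->U => LDLULDLU (positions: [(0, 0), (-1, 0), (-1, -1), (-2, -1), (-2, 0), (-3, 0), (-3, -1), (-4, -1), (-4, 0)])
Fold: move[1]->U => LULULDLU (positions: [(0, 0), (-1, 0), (-1, 1), (-2, 1), (-2, 2), (-3, 2), (-3, 1), (-4, 1), (-4, 2)])

Answer: (0,0) (-1,0) (-1,1) (-2,1) (-2,2) (-3,2) (-3,1) (-4,1) (-4,2)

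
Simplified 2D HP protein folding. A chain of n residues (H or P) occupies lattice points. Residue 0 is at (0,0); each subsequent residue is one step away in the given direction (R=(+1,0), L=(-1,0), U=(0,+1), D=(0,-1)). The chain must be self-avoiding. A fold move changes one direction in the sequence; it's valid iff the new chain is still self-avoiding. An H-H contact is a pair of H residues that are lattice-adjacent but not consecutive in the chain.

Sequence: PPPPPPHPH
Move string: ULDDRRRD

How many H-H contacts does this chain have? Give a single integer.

Positions: [(0, 0), (0, 1), (-1, 1), (-1, 0), (-1, -1), (0, -1), (1, -1), (2, -1), (2, -2)]
No H-H contacts found.

Answer: 0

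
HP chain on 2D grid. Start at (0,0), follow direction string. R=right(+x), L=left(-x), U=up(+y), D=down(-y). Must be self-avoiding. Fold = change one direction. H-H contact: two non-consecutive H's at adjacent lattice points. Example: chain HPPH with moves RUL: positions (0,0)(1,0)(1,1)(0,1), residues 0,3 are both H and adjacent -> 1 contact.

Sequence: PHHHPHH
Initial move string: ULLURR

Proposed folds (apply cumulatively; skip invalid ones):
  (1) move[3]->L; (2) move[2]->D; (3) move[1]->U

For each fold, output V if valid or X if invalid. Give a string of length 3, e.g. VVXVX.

Initial: ULLURR -> [(0, 0), (0, 1), (-1, 1), (-2, 1), (-2, 2), (-1, 2), (0, 2)]
Fold 1: move[3]->L => ULLLRR INVALID (collision), skipped
Fold 2: move[2]->D => ULDURR INVALID (collision), skipped
Fold 3: move[1]->U => UULURR VALID

Answer: XXV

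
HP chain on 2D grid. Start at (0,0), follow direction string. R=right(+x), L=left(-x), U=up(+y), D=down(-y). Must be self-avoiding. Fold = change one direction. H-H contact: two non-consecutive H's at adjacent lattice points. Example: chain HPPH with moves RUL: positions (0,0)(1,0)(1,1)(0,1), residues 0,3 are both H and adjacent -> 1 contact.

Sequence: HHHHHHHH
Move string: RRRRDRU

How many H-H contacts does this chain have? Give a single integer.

Positions: [(0, 0), (1, 0), (2, 0), (3, 0), (4, 0), (4, -1), (5, -1), (5, 0)]
H-H contact: residue 4 @(4,0) - residue 7 @(5, 0)

Answer: 1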